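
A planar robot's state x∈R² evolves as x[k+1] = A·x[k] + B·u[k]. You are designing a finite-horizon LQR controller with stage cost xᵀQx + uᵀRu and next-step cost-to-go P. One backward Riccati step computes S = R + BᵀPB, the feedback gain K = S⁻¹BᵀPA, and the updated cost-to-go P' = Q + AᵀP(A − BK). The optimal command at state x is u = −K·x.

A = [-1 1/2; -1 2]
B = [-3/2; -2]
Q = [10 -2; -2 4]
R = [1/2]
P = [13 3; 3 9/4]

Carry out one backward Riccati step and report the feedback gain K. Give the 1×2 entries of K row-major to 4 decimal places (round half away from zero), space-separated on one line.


0.6079 -0.5419

BᵀP = [-25.5000 -9.0000]
S = R + BᵀPB = [1/2] + [56.2500] = [56.7500]
BᵀPA = [34.5000 -30.7500]
K = S⁻¹·BᵀPA = [0.6079 -0.5419]
A−BK = [-0.0881 -0.3128; 0.2159 0.9163]
AᵀP(A−BK) = [0.2764 0.1938; 0.1938 1.5881]
P' = Q + AᵀP(A−BK) = [10.2764 -1.8062; -1.8062 5.5881]
tr(P') = 15.8645


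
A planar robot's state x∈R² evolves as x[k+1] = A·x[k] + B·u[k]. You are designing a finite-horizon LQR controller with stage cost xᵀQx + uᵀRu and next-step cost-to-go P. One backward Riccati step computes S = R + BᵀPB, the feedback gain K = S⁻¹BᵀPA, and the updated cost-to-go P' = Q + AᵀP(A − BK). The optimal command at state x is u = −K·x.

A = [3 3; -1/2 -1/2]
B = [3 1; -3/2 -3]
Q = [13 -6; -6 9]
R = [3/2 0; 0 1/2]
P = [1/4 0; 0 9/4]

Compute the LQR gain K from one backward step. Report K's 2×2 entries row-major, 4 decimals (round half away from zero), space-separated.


0.5663 0.5663 -0.0968 -0.0968

BᵀP = [0.7500 -3.3750; 0.2500 -6.7500]
S = R + BᵀPB = [3/2 0; 0 1/2] + [7.3125 10.8750; 10.8750 20.5000] = [8.8125 10.8750; 10.8750 21.0000]
BᵀPA = [3.9375 3.9375; 4.1250 4.1250]
K = S⁻¹·BᵀPA = [0.5663 0.5663; -0.0968 -0.0968]
A−BK = [1.3979 1.3979; 0.0589 0.0589]
AᵀP(A−BK) = [0.9821 0.9821; 0.9821 0.9821]
P' = Q + AᵀP(A−BK) = [13.9821 -5.0179; -5.0179 9.9821]
tr(P') = 23.9642


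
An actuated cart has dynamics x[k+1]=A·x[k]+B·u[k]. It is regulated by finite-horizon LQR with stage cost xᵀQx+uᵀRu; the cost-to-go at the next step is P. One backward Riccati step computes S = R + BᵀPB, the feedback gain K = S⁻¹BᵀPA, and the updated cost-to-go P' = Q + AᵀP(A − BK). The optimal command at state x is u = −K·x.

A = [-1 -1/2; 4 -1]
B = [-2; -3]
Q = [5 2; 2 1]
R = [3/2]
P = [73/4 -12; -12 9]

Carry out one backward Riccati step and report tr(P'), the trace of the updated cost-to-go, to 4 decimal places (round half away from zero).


253.3940

BᵀP = [-0.5000 -3.0000]
S = R + BᵀPB = [3/2] + [10.0000] = [11.5000]
BᵀPA = [-11.5000 3.2500]
K = S⁻¹·BᵀPA = [-1.0000 0.2826]
A−BK = [-3.0000 0.0652; 1.0000 -0.1522]
AᵀP(A−BK) = [246.7500 -11.6250; -11.6250 0.6440]
P' = Q + AᵀP(A−BK) = [251.7500 -9.6250; -9.6250 1.6440]
tr(P') = 253.3940


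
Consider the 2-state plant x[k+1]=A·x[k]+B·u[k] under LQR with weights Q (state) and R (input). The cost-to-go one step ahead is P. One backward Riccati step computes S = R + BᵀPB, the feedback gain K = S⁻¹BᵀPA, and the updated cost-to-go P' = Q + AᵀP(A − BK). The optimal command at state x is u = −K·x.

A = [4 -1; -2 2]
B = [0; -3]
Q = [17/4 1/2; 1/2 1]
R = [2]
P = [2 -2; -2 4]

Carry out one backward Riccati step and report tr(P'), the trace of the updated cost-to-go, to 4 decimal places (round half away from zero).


26.9342

BᵀP = [6.0000 -12.0000]
S = R + BᵀPB = [2] + [36.0000] = [38.0000]
BᵀPA = [48.0000 -30.0000]
K = S⁻¹·BᵀPA = [1.2632 -0.7895]
A−BK = [4.0000 -1.0000; 1.7895 -0.3684]
AᵀP(A−BK) = [19.3684 -6.1053; -6.1053 2.3158]
P' = Q + AᵀP(A−BK) = [23.6184 -5.6053; -5.6053 3.3158]
tr(P') = 26.9342


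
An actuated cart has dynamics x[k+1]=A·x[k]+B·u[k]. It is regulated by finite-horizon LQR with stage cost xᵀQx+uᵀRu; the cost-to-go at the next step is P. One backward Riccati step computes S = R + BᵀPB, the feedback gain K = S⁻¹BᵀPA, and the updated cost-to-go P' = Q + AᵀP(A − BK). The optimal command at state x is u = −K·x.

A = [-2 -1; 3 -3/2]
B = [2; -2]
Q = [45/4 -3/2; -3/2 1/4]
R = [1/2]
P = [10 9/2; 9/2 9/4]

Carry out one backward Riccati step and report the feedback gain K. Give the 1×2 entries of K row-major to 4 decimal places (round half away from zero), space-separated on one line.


-0.6296 -1.3148

BᵀP = [11.0000 4.5000]
S = R + BᵀPB = [1/2] + [13.0000] = [13.5000]
BᵀPA = [-8.5000 -17.7500]
K = S⁻¹·BᵀPA = [-0.6296 -1.3148]
A−BK = [-0.7407 1.6296; 1.7407 -4.1296]
AᵀP(A−BK) = [0.8981 -1.3009; -1.3009 5.2245]
P' = Q + AᵀP(A−BK) = [12.1481 -2.8009; -2.8009 5.4745]
tr(P') = 17.6227


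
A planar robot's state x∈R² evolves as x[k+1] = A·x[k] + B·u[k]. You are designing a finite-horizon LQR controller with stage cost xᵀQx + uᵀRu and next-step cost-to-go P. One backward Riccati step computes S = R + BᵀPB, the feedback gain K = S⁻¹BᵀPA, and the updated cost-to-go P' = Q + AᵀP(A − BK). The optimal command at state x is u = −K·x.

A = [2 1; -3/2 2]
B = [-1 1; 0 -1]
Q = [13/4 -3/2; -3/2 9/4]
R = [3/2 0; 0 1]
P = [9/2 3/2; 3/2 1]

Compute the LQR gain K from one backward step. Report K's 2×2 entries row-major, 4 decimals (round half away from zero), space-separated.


-0.6563 -1.1875 0.9375 0.1250

BᵀP = [-4.5000 -1.5000; 3.0000 0.5000]
S = R + BᵀPB = [3/2 0; 0 1] + [4.5000 -3.0000; -3.0000 2.5000] = [6.0000 -3.0000; -3.0000 3.5000]
BᵀPA = [-6.7500 -7.5000; 5.2500 4.0000]
K = S⁻¹·BᵀPA = [-0.6563 -1.1875; 0.9375 0.1250]
A−BK = [0.4063 -0.3125; -0.5625 2.1250]
AᵀP(A−BK) = [1.8984 1.0781; 1.0781 5.0938]
P' = Q + AᵀP(A−BK) = [5.1484 -0.4219; -0.4219 7.3438]
tr(P') = 12.4922


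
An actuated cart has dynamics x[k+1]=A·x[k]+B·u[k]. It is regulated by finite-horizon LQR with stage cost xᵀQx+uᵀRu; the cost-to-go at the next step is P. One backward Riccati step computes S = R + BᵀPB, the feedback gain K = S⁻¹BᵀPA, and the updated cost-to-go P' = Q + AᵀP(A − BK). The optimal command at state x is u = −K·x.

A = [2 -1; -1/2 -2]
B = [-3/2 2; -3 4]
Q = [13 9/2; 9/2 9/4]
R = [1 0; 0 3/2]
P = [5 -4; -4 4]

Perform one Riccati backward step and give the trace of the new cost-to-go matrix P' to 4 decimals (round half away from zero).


BᵀP = [4.5000 -6.0000; -6.0000 8.0000]
S = R + BᵀPB = [1 0; 0 3/2] + [11.2500 -15.0000; -15.0000 20.0000] = [12.2500 -15.0000; -15.0000 21.5000]
BᵀPA = [12.0000 7.5000; -16.0000 -10.0000]
K = S⁻¹·BᵀPA = [0.4691 0.2932; -0.4169 -0.2606]
A−BK = [3.5375 -0.0391; 2.5749 -0.0782]
AᵀP(A−BK) = [16.7003 0.3127; 0.3127 0.1954]
P' = Q + AᵀP(A−BK) = [29.7003 4.8127; 4.8127 2.4454]
tr(P') = 32.1458

32.1458


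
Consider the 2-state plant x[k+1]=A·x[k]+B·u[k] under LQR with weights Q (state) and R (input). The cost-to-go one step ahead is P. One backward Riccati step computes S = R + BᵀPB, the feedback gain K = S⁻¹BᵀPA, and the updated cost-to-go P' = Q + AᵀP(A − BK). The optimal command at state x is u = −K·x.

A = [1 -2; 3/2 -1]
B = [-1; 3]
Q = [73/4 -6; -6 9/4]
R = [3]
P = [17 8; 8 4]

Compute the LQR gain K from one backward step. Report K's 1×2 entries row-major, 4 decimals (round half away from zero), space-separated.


BᵀP = [7.0000 4.0000]
S = R + BᵀPB = [3] + [5.0000] = [8.0000]
BᵀPA = [13.0000 -18.0000]
K = S⁻¹·BᵀPA = [1.6250 -2.2500]
A−BK = [2.6250 -4.2500; -3.3750 5.7500]
AᵀP(A−BK) = [28.8750 -42.7500; -42.7500 63.5000]
P' = Q + AᵀP(A−BK) = [47.1250 -48.7500; -48.7500 65.7500]
tr(P') = 112.8750

1.6250 -2.2500


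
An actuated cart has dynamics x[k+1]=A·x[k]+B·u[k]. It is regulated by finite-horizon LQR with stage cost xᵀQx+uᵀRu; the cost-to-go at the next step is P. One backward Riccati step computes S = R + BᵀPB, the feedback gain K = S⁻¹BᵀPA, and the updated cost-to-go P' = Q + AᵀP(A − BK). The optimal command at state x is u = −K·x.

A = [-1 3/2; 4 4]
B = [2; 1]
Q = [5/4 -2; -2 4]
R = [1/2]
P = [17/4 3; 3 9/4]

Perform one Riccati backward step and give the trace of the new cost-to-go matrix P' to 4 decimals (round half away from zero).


8.9739

BᵀP = [11.5000 8.2500]
S = R + BᵀPB = [1/2] + [31.2500] = [31.7500]
BᵀPA = [21.5000 50.2500]
K = S⁻¹·BᵀPA = [0.6772 1.5827]
A−BK = [-2.3543 -1.6654; 3.3228 2.4173]
AᵀP(A−BK) = [1.6909 1.5974; 1.5974 2.0330]
P' = Q + AᵀP(A−BK) = [2.9409 -0.4026; -0.4026 6.0330]
tr(P') = 8.9739


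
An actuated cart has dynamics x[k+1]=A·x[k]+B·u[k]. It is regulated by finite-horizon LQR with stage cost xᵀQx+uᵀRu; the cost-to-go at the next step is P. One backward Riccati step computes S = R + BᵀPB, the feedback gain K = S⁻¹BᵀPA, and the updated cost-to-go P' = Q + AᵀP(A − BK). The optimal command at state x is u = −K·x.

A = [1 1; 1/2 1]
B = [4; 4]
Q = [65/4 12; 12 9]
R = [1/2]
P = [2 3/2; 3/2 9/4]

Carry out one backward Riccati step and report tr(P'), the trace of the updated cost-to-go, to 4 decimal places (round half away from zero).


25.3758

BᵀP = [14.0000 15.0000]
S = R + BᵀPB = [1/2] + [116.0000] = [116.5000]
BᵀPA = [21.5000 29.0000]
K = S⁻¹·BᵀPA = [0.1845 0.2489]
A−BK = [0.2618 0.0043; -0.2382 0.0043]
AᵀP(A−BK) = [0.0947 0.0231; 0.0231 0.0311]
P' = Q + AᵀP(A−BK) = [16.3447 12.0231; 12.0231 9.0311]
tr(P') = 25.3758


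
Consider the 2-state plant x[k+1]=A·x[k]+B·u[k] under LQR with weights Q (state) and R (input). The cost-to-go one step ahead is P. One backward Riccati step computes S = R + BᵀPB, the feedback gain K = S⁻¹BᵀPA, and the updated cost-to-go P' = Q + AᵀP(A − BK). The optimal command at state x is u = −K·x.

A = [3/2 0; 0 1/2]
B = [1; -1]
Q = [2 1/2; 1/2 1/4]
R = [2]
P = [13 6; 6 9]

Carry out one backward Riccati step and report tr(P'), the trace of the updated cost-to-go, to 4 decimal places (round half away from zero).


24.3750

BᵀP = [7.0000 -3.0000]
S = R + BᵀPB = [2] + [10.0000] = [12.0000]
BᵀPA = [10.5000 -1.5000]
K = S⁻¹·BᵀPA = [0.8750 -0.1250]
A−BK = [0.6250 0.1250; 0.8750 0.3750]
AᵀP(A−BK) = [20.0625 5.8125; 5.8125 2.0625]
P' = Q + AᵀP(A−BK) = [22.0625 6.3125; 6.3125 2.3125]
tr(P') = 24.3750


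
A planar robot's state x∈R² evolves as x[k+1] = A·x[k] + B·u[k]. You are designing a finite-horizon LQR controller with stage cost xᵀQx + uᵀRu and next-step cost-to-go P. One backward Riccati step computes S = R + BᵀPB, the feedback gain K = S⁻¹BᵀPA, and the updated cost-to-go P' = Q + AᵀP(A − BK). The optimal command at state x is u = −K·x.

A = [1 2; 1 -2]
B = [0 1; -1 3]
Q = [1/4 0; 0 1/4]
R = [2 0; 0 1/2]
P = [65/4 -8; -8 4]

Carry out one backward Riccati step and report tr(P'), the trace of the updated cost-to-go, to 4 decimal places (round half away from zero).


BᵀP = [8.0000 -4.0000; -7.7500 4.0000]
S = R + BᵀPB = [2 0; 0 1/2] + [4.0000 -4.0000; -4.0000 4.2500] = [6.0000 -4.0000; -4.0000 4.7500]
BᵀPA = [4.0000 24.0000; -3.7500 -23.5000]
K = S⁻¹·BᵀPA = [0.3200 1.6000; -0.5200 -3.6000]
A−BK = [1.5200 5.6000; 2.8800 10.4000]
AᵀP(A−BK) = [1.0200 4.6000; 4.6000 22.0000]
P' = Q + AᵀP(A−BK) = [1.2700 4.6000; 4.6000 22.2500]
tr(P') = 23.5200

23.5200


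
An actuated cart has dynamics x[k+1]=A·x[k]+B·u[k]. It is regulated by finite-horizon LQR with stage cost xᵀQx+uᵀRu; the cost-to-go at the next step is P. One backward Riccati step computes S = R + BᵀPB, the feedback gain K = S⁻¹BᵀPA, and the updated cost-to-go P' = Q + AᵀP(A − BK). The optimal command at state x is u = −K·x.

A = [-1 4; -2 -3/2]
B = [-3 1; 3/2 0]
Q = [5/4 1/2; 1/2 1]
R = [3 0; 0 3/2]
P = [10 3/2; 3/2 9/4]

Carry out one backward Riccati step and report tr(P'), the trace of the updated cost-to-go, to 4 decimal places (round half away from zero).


BᵀP = [-27.7500 -1.1250; 10.0000 1.5000]
S = R + BᵀPB = [3 0; 0 3/2] + [81.5625 -27.7500; -27.7500 10.0000] = [84.5625 -27.7500; -27.7500 11.5000]
BᵀPA = [30.0000 -109.3125; -13.0000 37.7500]
K = S⁻¹·BᵀPA = [-0.0778 -1.0352; -1.3182 0.7846]
A−BK = [0.0848 0.1098; -1.8833 0.0528]
AᵀP(A−BK) = [10.1978 -1.7439; -1.7439 4.2825]
P' = Q + AᵀP(A−BK) = [11.4478 -1.2439; -1.2439 5.2825]
tr(P') = 16.7303

16.7303


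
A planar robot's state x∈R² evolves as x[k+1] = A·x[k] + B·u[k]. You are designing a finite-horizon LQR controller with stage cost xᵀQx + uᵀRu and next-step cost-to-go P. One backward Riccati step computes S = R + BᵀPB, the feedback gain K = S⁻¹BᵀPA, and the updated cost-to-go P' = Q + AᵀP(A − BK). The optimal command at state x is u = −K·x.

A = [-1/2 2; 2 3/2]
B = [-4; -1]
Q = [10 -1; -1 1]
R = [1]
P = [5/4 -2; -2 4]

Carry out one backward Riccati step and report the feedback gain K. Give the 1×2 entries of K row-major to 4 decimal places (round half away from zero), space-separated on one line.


BᵀP = [-3.0000 4.0000]
S = R + BᵀPB = [1] + [8.0000] = [9.0000]
BᵀPA = [9.5000 0.0000]
K = S⁻¹·BᵀPA = [1.0556 0.0000]
A−BK = [3.7222 2.0000; 3.0556 1.5000]
AᵀP(A−BK) = [10.2847 4.2500; 4.2500 2.0000]
P' = Q + AᵀP(A−BK) = [20.2847 3.2500; 3.2500 3.0000]
tr(P') = 23.2847

1.0556 0.0000


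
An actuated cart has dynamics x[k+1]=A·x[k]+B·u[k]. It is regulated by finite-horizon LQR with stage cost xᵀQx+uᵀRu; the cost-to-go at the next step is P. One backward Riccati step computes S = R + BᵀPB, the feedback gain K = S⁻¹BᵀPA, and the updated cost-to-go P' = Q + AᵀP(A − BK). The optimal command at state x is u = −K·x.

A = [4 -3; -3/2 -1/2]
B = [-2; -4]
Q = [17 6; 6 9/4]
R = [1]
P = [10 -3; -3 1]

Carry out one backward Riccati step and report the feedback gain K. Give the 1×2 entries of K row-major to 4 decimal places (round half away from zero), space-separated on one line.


BᵀP = [-8.0000 2.0000]
S = R + BᵀPB = [1] + [8.0000] = [9.0000]
BᵀPA = [-35.0000 23.0000]
K = S⁻¹·BᵀPA = [-3.8889 2.5556]
A−BK = [-3.7778 2.1111; -17.0556 9.7222]
AᵀP(A−BK) = [62.1389 -37.3056; -37.3056 22.4722]
P' = Q + AᵀP(A−BK) = [79.1389 -31.3056; -31.3056 24.7222]
tr(P') = 103.8611

-3.8889 2.5556


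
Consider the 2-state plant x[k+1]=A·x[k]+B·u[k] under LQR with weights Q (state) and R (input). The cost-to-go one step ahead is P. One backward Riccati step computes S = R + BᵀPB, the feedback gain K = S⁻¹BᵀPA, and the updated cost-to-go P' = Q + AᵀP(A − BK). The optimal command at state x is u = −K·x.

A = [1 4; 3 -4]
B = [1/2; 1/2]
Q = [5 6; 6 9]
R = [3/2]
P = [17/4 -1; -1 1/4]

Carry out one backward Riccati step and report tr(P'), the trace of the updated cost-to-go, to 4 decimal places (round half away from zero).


BᵀP = [1.6250 -0.3750]
S = R + BᵀPB = [3/2] + [0.6250] = [2.1250]
BᵀPA = [0.5000 8.0000]
K = S⁻¹·BᵀPA = [0.2353 3.7647]
A−BK = [0.8824 2.1176; 2.8824 -5.8824]
AᵀP(A−BK) = [0.3824 4.1176; 4.1176 73.8824]
P' = Q + AᵀP(A−BK) = [5.3824 10.1176; 10.1176 82.8824]
tr(P') = 88.2647

88.2647


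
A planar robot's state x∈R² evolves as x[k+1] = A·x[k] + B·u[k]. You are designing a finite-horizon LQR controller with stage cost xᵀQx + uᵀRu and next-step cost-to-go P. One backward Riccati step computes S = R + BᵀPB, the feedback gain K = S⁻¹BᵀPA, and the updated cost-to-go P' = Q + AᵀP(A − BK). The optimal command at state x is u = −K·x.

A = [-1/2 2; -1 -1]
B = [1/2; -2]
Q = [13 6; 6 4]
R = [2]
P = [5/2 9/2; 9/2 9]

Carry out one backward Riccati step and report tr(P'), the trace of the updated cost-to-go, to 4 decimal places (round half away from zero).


BᵀP = [-7.7500 -15.7500]
S = R + BᵀPB = [2] + [27.6250] = [29.6250]
BᵀPA = [19.6250 0.2500]
K = S⁻¹·BᵀPA = [0.6624 0.0084]
A−BK = [-0.8312 1.9958; 0.3249 -0.9831]
AᵀP(A−BK) = [1.1245 -0.4156; -0.4156 0.9979]
P' = Q + AᵀP(A−BK) = [14.1245 5.5844; 5.5844 4.9979]
tr(P') = 19.1224

19.1224


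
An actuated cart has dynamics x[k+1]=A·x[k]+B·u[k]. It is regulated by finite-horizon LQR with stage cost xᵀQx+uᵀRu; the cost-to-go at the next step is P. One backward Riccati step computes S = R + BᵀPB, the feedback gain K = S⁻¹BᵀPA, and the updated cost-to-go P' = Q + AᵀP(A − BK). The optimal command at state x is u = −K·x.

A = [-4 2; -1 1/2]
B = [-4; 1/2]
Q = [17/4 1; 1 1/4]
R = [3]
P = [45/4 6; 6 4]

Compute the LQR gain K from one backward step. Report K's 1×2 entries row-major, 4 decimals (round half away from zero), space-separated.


1.1875 -0.5938

BᵀP = [-42.0000 -22.0000]
S = R + BᵀPB = [3] + [157.0000] = [160.0000]
BᵀPA = [190.0000 -95.0000]
K = S⁻¹·BᵀPA = [1.1875 -0.5938]
A−BK = [0.7500 -0.3750; -1.5938 0.7969]
AᵀP(A−BK) = [6.3750 -3.1875; -3.1875 1.5938]
P' = Q + AᵀP(A−BK) = [10.6250 -2.1875; -2.1875 1.8438]
tr(P') = 12.4688


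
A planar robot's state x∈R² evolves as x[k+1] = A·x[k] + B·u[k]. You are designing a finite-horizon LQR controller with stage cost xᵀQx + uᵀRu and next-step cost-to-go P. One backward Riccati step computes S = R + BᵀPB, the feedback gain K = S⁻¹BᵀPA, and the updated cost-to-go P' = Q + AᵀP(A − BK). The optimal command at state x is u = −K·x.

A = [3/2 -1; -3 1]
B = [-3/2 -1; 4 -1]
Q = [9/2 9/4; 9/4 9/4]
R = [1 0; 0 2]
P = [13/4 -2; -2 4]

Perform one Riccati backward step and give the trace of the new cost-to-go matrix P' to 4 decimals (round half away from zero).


BᵀP = [-12.8750 19.0000; -1.2500 -2.0000]
S = R + BᵀPB = [1 0; 0 2] + [95.3125 -6.1250; -6.1250 3.2500] = [96.3125 -6.1250; -6.1250 5.2500]
BᵀPA = [-76.3125 31.8750; 4.1250 -0.7500]
K = S⁻¹·BᵀPA = [-0.8019 0.3477; -0.1498 0.2628]
A−BK = [0.1474 -0.2158; 0.0577 -0.1279]
AᵀP(A−BK) = [0.7378 -0.4278; -0.4278 0.3653]
P' = Q + AᵀP(A−BK) = [5.2378 1.8222; 1.8222 2.6153]
tr(P') = 7.8531

7.8531


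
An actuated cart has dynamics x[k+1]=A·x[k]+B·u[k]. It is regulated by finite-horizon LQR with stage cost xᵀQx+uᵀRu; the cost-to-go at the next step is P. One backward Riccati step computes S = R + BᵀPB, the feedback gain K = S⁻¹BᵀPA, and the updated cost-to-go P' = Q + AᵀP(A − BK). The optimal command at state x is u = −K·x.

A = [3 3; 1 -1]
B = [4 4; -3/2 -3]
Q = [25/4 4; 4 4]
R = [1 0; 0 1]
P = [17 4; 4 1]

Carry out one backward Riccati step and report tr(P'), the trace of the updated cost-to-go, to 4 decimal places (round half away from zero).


11.5317

BᵀP = [62.0000 14.5000; 56.0000 13.0000]
S = R + BᵀPB = [1 0; 0 1] + [226.2500 204.5000; 204.5000 185.0000] = [227.2500 204.5000; 204.5000 186.0000]
BᵀPA = [200.5000 171.5000; 181.0000 155.0000]
K = S⁻¹·BᵀPA = [0.6213 0.4495; 0.2900 0.3391]
A−BK = [-0.6453 -0.1545; 2.8020 0.6916]
AᵀP(A−BK) = [0.9353 0.4936; 0.4936 0.3463]
P' = Q + AᵀP(A−BK) = [7.1853 4.4936; 4.4936 4.3463]
tr(P') = 11.5317


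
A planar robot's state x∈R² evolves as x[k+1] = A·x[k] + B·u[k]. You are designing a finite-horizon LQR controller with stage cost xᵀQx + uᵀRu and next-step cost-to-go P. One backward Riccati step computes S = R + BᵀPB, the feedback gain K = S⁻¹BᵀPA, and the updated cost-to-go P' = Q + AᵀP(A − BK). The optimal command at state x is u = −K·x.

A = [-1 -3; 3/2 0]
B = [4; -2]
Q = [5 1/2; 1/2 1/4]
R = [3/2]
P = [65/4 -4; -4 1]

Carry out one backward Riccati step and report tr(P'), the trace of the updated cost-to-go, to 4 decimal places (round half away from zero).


BᵀP = [73.0000 -18.0000]
S = R + BᵀPB = [3/2] + [328.0000] = [329.5000]
BᵀPA = [-100.0000 -219.0000]
K = S⁻¹·BᵀPA = [-0.3035 -0.6646]
A−BK = [0.2140 -0.3414; 0.8930 -1.3293]
AᵀP(A−BK) = [0.1510 0.2857; 0.2857 0.6931]
P' = Q + AᵀP(A−BK) = [5.1510 0.7857; 0.7857 0.9431]
tr(P') = 6.0941

6.0941


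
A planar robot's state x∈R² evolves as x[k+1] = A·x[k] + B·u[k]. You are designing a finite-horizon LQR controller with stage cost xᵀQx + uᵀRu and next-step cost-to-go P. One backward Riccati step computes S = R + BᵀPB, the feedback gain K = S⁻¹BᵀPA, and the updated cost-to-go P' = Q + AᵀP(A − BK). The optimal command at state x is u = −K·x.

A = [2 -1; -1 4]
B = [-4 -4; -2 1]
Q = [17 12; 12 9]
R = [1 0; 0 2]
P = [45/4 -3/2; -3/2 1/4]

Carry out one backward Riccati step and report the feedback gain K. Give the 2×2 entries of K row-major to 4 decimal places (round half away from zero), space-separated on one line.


-0.2809 0.0454 -0.2601 0.3275

BᵀP = [-42.0000 5.5000; -46.5000 6.2500]
S = R + BᵀPB = [1 0; 0 2] + [157.0000 173.5000; 173.5000 192.2500] = [158.0000 173.5000; 173.5000 194.2500]
BᵀPA = [-89.5000 64.0000; -99.2500 71.5000]
K = S⁻¹·BᵀPA = [-0.2809 0.0454; -0.2601 0.3275]
A−BK = [-0.1638 0.4917; -1.3017 3.7633]
AᵀP(A−BK) = [0.3000 -0.4291; -0.4291 0.9259]
P' = Q + AᵀP(A−BK) = [17.3000 11.5709; 11.5709 9.9259]
tr(P') = 27.2258


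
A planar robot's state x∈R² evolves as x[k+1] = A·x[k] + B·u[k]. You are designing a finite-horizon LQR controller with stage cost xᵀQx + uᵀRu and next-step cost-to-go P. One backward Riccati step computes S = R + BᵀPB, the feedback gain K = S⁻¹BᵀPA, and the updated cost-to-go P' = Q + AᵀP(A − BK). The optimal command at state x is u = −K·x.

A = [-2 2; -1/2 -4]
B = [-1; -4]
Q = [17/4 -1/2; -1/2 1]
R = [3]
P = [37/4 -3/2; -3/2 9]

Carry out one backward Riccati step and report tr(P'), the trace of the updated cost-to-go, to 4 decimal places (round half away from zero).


122.7127

BᵀP = [-3.2500 -34.5000]
S = R + BᵀPB = [3] + [141.2500] = [144.2500]
BᵀPA = [23.7500 131.5000]
K = S⁻¹·BᵀPA = [0.1646 0.9116]
A−BK = [-1.8354 2.9116; 0.1586 -0.3536]
AᵀP(A−BK) = [32.3397 -51.1508; -51.1508 85.1231]
P' = Q + AᵀP(A−BK) = [36.5897 -51.6508; -51.6508 86.1231]
tr(P') = 122.7127


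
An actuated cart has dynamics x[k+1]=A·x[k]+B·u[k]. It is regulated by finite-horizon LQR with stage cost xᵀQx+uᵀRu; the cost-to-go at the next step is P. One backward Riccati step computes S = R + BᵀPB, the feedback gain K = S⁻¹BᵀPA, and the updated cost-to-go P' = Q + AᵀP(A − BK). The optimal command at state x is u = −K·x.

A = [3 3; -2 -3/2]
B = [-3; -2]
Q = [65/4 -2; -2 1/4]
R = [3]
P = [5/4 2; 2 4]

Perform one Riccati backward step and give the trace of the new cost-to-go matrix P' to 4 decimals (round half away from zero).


21.4908

BᵀP = [-7.7500 -14.0000]
S = R + BᵀPB = [3] + [51.2500] = [54.2500]
BᵀPA = [4.7500 -2.2500]
K = S⁻¹·BᵀPA = [0.0876 -0.0415]
A−BK = [3.2627 2.8756; -1.8249 -1.5829]
AᵀP(A−BK) = [2.8341 2.4470; 2.4470 2.1567]
P' = Q + AᵀP(A−BK) = [19.0841 0.4470; 0.4470 2.4067]
tr(P') = 21.4908


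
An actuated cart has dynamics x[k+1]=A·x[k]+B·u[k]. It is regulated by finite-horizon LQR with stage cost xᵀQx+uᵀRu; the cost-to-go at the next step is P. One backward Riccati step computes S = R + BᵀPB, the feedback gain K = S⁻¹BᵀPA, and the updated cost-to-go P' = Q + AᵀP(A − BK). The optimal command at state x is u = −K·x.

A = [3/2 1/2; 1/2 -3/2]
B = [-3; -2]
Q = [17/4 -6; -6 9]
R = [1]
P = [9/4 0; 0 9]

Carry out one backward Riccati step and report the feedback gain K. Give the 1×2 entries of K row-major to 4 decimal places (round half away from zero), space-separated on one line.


-0.3341 0.4127

BᵀP = [-6.7500 -18.0000]
S = R + BᵀPB = [1] + [56.2500] = [57.2500]
BᵀPA = [-19.1250 23.6250]
K = S⁻¹·BᵀPA = [-0.3341 0.4127]
A−BK = [0.4978 1.7380; -0.1681 -0.6747]
AᵀP(A−BK) = [0.9236 2.8297; 2.8297 11.0633]
P' = Q + AᵀP(A−BK) = [5.1736 -3.1703; -3.1703 20.0633]
tr(P') = 25.2369


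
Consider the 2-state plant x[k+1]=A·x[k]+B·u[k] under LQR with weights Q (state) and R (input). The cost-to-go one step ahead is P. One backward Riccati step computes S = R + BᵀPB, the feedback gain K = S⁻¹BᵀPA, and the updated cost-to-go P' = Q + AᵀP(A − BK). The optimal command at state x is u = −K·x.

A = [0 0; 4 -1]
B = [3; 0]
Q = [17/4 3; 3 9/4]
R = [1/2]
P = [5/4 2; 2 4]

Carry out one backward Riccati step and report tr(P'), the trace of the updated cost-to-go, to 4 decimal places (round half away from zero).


BᵀP = [3.7500 6.0000]
S = R + BᵀPB = [1/2] + [11.2500] = [11.7500]
BᵀPA = [24.0000 -6.0000]
K = S⁻¹·BᵀPA = [2.0426 -0.5106]
A−BK = [-6.1277 1.5319; 4.0000 -1.0000]
AᵀP(A−BK) = [14.9787 -3.7447; -3.7447 0.9362]
P' = Q + AᵀP(A−BK) = [19.2287 -0.7447; -0.7447 3.1862]
tr(P') = 22.4149

22.4149


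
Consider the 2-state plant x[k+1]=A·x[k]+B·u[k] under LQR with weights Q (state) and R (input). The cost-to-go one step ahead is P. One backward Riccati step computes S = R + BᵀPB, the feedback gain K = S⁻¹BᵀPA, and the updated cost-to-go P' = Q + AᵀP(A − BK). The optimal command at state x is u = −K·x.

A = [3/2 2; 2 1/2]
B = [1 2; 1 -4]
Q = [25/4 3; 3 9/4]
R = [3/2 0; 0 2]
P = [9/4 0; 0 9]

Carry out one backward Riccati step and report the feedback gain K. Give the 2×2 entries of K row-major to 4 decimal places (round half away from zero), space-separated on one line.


1.2782 1.1296 -0.1612 0.1715

BᵀP = [2.2500 9.0000; 4.5000 -36.0000]
S = R + BᵀPB = [3/2 0; 0 2] + [11.2500 -31.5000; -31.5000 153.0000] = [12.7500 -31.5000; -31.5000 155.0000]
BᵀPA = [21.3750 9.0000; -65.2500 -9.0000]
K = S⁻¹·BᵀPA = [1.2782 1.1296; -0.1612 0.1715]
A−BK = [0.5442 0.5274; 0.0770 0.0564]
AᵀP(A−BK) = [3.2224 2.7954; 2.7954 2.6273]
P' = Q + AᵀP(A−BK) = [9.4724 5.7954; 5.7954 4.8773]
tr(P') = 14.3497


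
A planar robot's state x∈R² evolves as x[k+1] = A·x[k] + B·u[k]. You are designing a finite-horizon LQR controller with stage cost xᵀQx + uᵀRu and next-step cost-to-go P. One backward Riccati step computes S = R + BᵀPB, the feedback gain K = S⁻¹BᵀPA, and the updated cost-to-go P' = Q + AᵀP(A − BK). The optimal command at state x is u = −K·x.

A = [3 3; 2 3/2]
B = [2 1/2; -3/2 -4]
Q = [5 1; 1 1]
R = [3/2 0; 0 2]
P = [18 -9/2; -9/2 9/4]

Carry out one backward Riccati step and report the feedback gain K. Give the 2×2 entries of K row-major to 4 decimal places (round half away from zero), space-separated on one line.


BᵀP = [42.7500 -12.3750; 27.0000 -11.2500]
S = R + BᵀPB = [3/2 0; 0 2] + [104.0625 70.8750; 70.8750 58.5000] = [105.5625 70.8750; 70.8750 60.5000]
BᵀPA = [103.5000 109.6875; 58.5000 64.1250]
K = S⁻¹·BᵀPA = [1.5518 1.5340; -0.8510 -0.7371]
A−BK = [0.3218 0.3006; 0.9237 0.8525]
AᵀP(A−BK) = [6.1694 5.8543; 5.8543 5.5717]
P' = Q + AᵀP(A−BK) = [11.1694 6.8543; 6.8543 6.5717]
tr(P') = 17.7410

1.5518 1.5340 -0.8510 -0.7371


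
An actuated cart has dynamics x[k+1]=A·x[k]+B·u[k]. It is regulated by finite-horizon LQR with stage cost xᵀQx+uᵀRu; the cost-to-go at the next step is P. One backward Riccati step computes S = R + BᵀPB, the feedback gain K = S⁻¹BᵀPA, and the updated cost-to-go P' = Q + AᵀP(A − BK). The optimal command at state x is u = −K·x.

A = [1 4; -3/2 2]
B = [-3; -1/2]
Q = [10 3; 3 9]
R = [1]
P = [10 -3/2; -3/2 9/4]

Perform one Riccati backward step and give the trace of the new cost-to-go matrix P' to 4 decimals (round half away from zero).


30.4264

BᵀP = [-29.2500 3.3750]
S = R + BᵀPB = [1] + [86.0625] = [87.0625]
BᵀPA = [-34.3125 -110.2500]
K = S⁻¹·BᵀPA = [-0.3941 -1.2663]
A−BK = [-0.1823 0.2010; -1.6971 1.3668]
AᵀP(A−BK) = [6.0395 -4.2010; -4.2010 5.3869]
P' = Q + AᵀP(A−BK) = [16.0395 -1.2010; -1.2010 14.3869]
tr(P') = 30.4264


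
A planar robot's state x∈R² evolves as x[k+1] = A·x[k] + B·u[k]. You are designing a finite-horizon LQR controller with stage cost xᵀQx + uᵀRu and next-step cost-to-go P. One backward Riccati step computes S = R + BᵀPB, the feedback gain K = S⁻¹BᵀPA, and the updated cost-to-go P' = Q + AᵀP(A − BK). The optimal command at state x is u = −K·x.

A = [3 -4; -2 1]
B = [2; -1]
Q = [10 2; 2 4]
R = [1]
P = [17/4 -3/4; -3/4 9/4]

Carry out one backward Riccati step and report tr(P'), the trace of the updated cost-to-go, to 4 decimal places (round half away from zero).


BᵀP = [9.2500 -3.7500]
S = R + BᵀPB = [1] + [22.2500] = [23.2500]
BᵀPA = [35.2500 -40.7500]
K = S⁻¹·BᵀPA = [1.5161 -1.7527]
A−BK = [-0.0323 -0.4946; -0.4839 -0.7527]
AᵀP(A−BK) = [2.8065 -1.9677; -1.9677 4.8280]
P' = Q + AᵀP(A−BK) = [12.8065 0.0323; 0.0323 8.8280]
tr(P') = 21.6344

21.6344


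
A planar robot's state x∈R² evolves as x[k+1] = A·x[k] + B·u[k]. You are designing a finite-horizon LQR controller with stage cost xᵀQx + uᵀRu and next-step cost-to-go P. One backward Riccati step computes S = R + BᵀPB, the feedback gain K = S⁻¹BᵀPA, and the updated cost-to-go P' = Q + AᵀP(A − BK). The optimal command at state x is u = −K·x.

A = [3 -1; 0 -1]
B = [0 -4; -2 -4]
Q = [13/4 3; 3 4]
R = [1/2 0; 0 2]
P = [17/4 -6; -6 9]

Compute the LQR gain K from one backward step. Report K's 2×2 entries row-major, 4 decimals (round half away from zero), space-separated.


1.2687 0.0529 -0.4295 0.1696

BᵀP = [12.0000 -18.0000; 7.0000 -12.0000]
S = R + BᵀPB = [1/2 0; 0 2] + [36.0000 24.0000; 24.0000 20.0000] = [36.5000 24.0000; 24.0000 22.0000]
BᵀPA = [36.0000 6.0000; 21.0000 5.0000]
K = S⁻¹·BᵀPA = [1.2687 0.0529; -0.4295 0.1696]
A−BK = [1.2819 -0.3216; 0.8194 -0.2159]
AᵀP(A−BK) = [1.5958 -0.2148; -0.2148 0.0848]
P' = Q + AᵀP(A−BK) = [4.8458 2.7852; 2.7852 4.0848]
tr(P') = 8.9306


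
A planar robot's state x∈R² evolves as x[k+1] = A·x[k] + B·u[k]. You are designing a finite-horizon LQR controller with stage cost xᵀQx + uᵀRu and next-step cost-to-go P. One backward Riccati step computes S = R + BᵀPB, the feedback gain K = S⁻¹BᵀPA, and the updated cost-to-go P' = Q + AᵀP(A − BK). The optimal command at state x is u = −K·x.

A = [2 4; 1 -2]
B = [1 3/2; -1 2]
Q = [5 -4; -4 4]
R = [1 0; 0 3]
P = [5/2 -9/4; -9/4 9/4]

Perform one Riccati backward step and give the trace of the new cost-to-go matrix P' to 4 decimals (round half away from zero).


BᵀP = [4.7500 -4.5000; -0.7500 1.1250]
S = R + BᵀPB = [1 0; 0 3] + [9.2500 -1.8750; -1.8750 1.1250] = [10.2500 -1.8750; -1.8750 4.1250]
BᵀPA = [5.0000 28.0000; -0.3750 -5.2500]
K = S⁻¹·BᵀPA = [0.5139 2.7255; 0.1427 -0.0339]
A−BK = [1.2721 1.3253; 1.2285 0.7932]
AᵀP(A−BK) = [0.7340 1.8597; 1.8597 8.5079]
P' = Q + AᵀP(A−BK) = [5.7340 -2.1403; -2.1403 12.5079]
tr(P') = 18.2418

18.2418


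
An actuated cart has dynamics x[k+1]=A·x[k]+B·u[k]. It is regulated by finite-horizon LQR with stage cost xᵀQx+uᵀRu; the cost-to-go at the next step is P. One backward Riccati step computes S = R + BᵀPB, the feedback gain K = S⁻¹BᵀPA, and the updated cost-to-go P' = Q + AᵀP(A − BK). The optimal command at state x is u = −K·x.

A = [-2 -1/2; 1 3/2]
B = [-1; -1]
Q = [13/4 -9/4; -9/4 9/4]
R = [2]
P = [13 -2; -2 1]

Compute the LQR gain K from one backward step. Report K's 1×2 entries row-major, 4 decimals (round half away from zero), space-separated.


1.9167 0.5833

BᵀP = [-11.0000 1.0000]
S = R + BᵀPB = [2] + [10.0000] = [12.0000]
BᵀPA = [23.0000 7.0000]
K = S⁻¹·BᵀPA = [1.9167 0.5833]
A−BK = [-0.0833 0.0833; 2.9167 2.0833]
AᵀP(A−BK) = [16.9167 8.0833; 8.0833 4.4167]
P' = Q + AᵀP(A−BK) = [20.1667 5.8333; 5.8333 6.6667]
tr(P') = 26.8333


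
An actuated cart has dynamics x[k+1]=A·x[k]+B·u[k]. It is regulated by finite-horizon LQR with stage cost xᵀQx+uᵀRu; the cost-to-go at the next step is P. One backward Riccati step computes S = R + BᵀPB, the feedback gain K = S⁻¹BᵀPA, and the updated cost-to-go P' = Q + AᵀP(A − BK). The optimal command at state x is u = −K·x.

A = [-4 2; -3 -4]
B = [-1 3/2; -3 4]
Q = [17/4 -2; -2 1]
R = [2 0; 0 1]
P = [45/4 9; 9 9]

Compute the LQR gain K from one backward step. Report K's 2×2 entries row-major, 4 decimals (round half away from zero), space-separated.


0.2042 0.2956 -1.1458 -0.1176

BᵀP = [-38.2500 -36.0000; 52.8750 49.5000]
S = R + BᵀPB = [2 0; 0 1] + [146.2500 -201.3750; -201.3750 277.3125] = [148.2500 -201.3750; -201.3750 278.3125]
BᵀPA = [261.0000 67.5000; -360.0000 -92.2500]
K = S⁻¹·BᵀPA = [0.2042 0.2956; -1.1458 -0.1176]
A−BK = [-2.0772 2.4720; 2.1956 -2.6429]
AᵀP(A−BK) = [11.2303 -11.4798; -11.4798 14.2004]
P' = Q + AᵀP(A−BK) = [15.4803 -13.4798; -13.4798 15.2004]
tr(P') = 30.6807


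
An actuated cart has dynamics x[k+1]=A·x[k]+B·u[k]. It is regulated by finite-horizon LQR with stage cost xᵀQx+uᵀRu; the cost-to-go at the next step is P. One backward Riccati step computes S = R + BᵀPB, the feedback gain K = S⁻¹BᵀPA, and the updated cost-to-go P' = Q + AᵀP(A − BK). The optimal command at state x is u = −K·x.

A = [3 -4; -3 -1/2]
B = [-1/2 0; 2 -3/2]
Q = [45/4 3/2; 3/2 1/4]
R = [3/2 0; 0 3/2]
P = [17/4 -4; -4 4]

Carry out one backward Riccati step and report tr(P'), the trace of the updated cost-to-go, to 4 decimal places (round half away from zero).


23.8391

BᵀP = [-10.1250 10.0000; 6.0000 -6.0000]
S = R + BᵀPB = [3/2 0; 0 3/2] + [25.0625 -15.0000; -15.0000 9.0000] = [26.5625 -15.0000; -15.0000 10.5000]
BᵀPA = [-60.3750 35.5000; 36.0000 -21.0000]
K = S⁻¹·BᵀPA = [-1.7426 1.0713; 0.9391 -0.4696]
A−BK = [2.1287 -3.4643; 1.8939 -3.3470]
AᵀP(A−BK) = [7.2313 -5.4157; -5.4157 5.1078]
P' = Q + AᵀP(A−BK) = [18.4813 -3.9157; -3.9157 5.3578]
tr(P') = 23.8391


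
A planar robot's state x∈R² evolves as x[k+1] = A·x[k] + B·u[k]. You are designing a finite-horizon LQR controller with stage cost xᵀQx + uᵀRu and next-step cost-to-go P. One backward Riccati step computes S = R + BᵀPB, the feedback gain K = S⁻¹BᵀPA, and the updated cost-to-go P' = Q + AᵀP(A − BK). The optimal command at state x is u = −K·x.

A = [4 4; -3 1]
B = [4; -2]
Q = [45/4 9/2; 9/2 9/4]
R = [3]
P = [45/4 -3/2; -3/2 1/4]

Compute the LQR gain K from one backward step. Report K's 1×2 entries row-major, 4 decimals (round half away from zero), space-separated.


1.0168 0.8918

BᵀP = [48.0000 -6.5000]
S = R + BᵀPB = [3] + [205.0000] = [208.0000]
BᵀPA = [211.5000 185.5000]
K = S⁻¹·BᵀPA = [1.0168 0.8918]
A−BK = [-0.0673 0.4327; -0.9663 2.7837]
AᵀP(A−BK) = [3.1911 2.6286; 2.6286 2.8161]
P' = Q + AᵀP(A−BK) = [14.4411 7.1286; 7.1286 5.0661]
tr(P') = 19.5072


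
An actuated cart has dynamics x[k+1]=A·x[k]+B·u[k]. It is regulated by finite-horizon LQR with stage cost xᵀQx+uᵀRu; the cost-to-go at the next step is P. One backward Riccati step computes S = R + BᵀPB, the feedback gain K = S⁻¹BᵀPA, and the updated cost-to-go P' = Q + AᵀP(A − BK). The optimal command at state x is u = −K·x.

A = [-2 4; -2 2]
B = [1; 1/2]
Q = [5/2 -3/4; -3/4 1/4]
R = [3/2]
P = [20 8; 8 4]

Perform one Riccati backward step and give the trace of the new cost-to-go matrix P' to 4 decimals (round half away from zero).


33.9631

BᵀP = [24.0000 10.0000]
S = R + BᵀPB = [3/2] + [29.0000] = [30.5000]
BᵀPA = [-68.0000 116.0000]
K = S⁻¹·BᵀPA = [-2.2295 3.8033]
A−BK = [0.2295 0.1967; -0.8852 0.0984]
AᵀP(A−BK) = [8.3934 -13.3770; -13.3770 22.8197]
P' = Q + AᵀP(A−BK) = [10.8934 -14.1270; -14.1270 23.0697]
tr(P') = 33.9631


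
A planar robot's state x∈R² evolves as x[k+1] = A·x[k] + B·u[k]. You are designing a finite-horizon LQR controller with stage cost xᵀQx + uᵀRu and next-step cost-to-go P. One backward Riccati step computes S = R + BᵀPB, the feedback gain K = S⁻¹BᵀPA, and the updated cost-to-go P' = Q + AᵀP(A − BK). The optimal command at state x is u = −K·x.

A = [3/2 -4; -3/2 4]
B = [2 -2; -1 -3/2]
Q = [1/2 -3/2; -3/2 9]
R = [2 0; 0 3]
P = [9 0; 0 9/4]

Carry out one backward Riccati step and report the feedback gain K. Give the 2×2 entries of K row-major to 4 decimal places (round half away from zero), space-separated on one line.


0.8781 -2.3416 0.1523 -0.4061

BᵀP = [18.0000 -2.2500; -18.0000 -3.3750]
S = R + BᵀPB = [2 0; 0 3] + [38.2500 -32.6250; -32.6250 41.0625] = [40.2500 -32.6250; -32.6250 44.0625]
BᵀPA = [30.3750 -81.0000; -21.9375 58.5000]
K = S⁻¹·BᵀPA = [0.8781 -2.3416; 0.1523 -0.4061]
A−BK = [0.0484 -0.1290; -0.3934 1.0492]
AᵀP(A−BK) = [1.9811 -5.2829; -5.2829 14.0878]
P' = Q + AᵀP(A−BK) = [2.4811 -6.7829; -6.7829 23.0878]
tr(P') = 25.5689


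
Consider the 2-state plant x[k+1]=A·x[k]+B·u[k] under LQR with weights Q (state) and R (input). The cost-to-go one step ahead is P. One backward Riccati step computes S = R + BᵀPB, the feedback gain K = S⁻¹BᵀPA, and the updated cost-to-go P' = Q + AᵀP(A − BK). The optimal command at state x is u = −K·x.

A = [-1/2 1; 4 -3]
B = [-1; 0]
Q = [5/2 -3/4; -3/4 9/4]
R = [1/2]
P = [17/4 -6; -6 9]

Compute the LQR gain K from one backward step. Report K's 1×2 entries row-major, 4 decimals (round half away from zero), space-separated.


5.5000 -4.6842

BᵀP = [-4.2500 6.0000]
S = R + BᵀPB = [1/2] + [4.2500] = [4.7500]
BᵀPA = [26.1250 -22.2500]
K = S⁻¹·BᵀPA = [5.5000 -4.6842]
A−BK = [5.0000 -3.6842; 4.0000 -3.0000]
AᵀP(A−BK) = [25.3750 -20.7500; -20.7500 17.0263]
P' = Q + AᵀP(A−BK) = [27.8750 -21.5000; -21.5000 19.2763]
tr(P') = 47.1513


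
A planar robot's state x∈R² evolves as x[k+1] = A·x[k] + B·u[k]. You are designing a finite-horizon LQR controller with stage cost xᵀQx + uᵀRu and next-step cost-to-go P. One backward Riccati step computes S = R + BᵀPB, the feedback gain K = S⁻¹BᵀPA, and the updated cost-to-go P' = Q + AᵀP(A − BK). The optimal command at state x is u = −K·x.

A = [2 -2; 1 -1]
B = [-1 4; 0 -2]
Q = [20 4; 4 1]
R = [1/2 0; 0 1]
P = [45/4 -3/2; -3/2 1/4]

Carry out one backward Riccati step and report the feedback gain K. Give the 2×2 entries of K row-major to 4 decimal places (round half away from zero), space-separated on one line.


-0.2575 0.2575 0.3745 -0.3745

BᵀP = [-11.2500 1.5000; 48.0000 -6.5000]
S = R + BᵀPB = [1/2 0; 0 1] + [11.2500 -48.0000; -48.0000 205.0000] = [11.7500 -48.0000; -48.0000 206.0000]
BᵀPA = [-21.0000 21.0000; 89.5000 -89.5000]
K = S⁻¹·BᵀPA = [-0.2575 0.2575; 0.3745 -0.3745]
A−BK = [0.2446 -0.2446; 1.7489 -1.7489]
AᵀP(A−BK) = [0.3278 -0.3278; -0.3278 0.3278]
P' = Q + AᵀP(A−BK) = [20.3278 3.6722; 3.6722 1.3278]
tr(P') = 21.6556


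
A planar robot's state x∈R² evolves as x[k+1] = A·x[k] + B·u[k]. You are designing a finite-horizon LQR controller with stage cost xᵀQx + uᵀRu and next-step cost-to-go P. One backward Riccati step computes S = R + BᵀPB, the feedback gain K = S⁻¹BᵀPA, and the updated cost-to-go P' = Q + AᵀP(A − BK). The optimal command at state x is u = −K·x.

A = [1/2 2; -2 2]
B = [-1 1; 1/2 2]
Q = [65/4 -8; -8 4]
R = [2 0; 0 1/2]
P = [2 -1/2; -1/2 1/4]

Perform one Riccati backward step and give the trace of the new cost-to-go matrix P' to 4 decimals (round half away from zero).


22.9037

BᵀP = [-2.2500 0.6250; 1.0000 0.0000]
S = R + BᵀPB = [2 0; 0 1/2] + [2.5625 -1.0000; -1.0000 1.0000] = [4.5625 -1.0000; -1.0000 1.5000]
BᵀPA = [-2.3750 -3.2500; 0.5000 2.0000]
K = S⁻¹·BᵀPA = [-0.5241 -0.4920; -0.0160 1.0053]
A−BK = [-0.0080 0.5027; -1.7059 0.2353]
AᵀP(A−BK) = [1.2634 0.8289; 0.8289 1.3904]
P' = Q + AᵀP(A−BK) = [17.5134 -7.1711; -7.1711 5.3904]
tr(P') = 22.9037


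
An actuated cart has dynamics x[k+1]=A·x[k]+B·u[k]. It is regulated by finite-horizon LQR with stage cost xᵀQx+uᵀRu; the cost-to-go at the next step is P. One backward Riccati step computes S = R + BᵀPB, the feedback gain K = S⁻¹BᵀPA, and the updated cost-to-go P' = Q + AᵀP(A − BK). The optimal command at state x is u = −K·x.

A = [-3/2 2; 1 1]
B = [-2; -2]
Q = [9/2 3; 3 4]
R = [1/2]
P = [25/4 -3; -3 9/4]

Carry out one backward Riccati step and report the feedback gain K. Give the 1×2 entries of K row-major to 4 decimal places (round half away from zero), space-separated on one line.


BᵀP = [-6.5000 1.5000]
S = R + BᵀPB = [1/2] + [10.0000] = [10.5000]
BᵀPA = [11.2500 -11.5000]
K = S⁻¹·BᵀPA = [1.0714 -1.0952]
A−BK = [0.6429 -0.1905; 3.1429 -1.1905]
AᵀP(A−BK) = [13.2589 -5.6786; -5.6786 2.6548]
P' = Q + AᵀP(A−BK) = [17.7589 -2.6786; -2.6786 6.6548]
tr(P') = 24.4137

1.0714 -1.0952


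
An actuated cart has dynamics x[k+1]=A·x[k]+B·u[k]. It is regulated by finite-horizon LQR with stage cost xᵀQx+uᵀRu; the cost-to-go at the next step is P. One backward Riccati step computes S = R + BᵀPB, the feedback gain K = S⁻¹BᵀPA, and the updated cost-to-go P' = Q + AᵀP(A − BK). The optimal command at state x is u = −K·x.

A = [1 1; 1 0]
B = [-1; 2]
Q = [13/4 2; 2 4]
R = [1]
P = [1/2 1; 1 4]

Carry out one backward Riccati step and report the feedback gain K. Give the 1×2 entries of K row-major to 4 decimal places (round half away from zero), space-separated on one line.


BᵀP = [1.5000 7.0000]
S = R + BᵀPB = [1] + [12.5000] = [13.5000]
BᵀPA = [8.5000 1.5000]
K = S⁻¹·BᵀPA = [0.6296 0.1111]
A−BK = [1.6296 1.1111; -0.2593 -0.2222]
AᵀP(A−BK) = [1.1481 0.5556; 0.5556 0.3333]
P' = Q + AᵀP(A−BK) = [4.3981 2.5556; 2.5556 4.3333]
tr(P') = 8.7315

0.6296 0.1111
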